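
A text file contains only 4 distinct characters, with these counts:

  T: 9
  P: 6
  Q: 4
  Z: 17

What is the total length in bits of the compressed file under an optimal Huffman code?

65

Greedily combine the two least-frequent nodes:
combine Q(4), P(6) → 10
combine T(9), 10 → 19
combine Z(17), 19 → 36
Total encoded bits = sum of merged weights = 10 + 19 + 36 = 65.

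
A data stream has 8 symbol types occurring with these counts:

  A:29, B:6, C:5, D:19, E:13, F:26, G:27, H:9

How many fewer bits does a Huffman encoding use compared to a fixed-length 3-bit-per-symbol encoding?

25

Fixed-length: 3 bits × 134 symbols = 402 bits.
Huffman merges:
C(5) + B(6) → 11
H(9) + 11 → 20
E(13) + D(19) → 32
20 + F(26) → 46
G(27) + A(29) → 56
32 + 46 → 78
56 + 78 → 134
Huffman total = 11 + 20 + 32 + 46 + 56 + 78 + 134 = 377 bits.
Saving = 402 − 377 = 25 bits.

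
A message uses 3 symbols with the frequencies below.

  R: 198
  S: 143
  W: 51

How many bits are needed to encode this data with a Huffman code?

586

Build the Huffman tree bottom-up:
merge W(51) and S(143): 194
merge 194 and R(198): 392
The encoded length is the sum of every internal node's weight: 194 + 392 = 586 bits.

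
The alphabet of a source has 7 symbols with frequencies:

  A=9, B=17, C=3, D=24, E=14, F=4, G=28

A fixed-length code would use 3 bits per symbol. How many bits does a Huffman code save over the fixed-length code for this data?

Fixed-length: 3 bits × 99 symbols = 297 bits.
Huffman merges:
combine C(3), F(4) → 7
combine 7, A(9) → 16
combine E(14), 16 → 30
combine B(17), D(24) → 41
combine G(28), 30 → 58
combine 41, 58 → 99
Huffman total = 7 + 16 + 30 + 41 + 58 + 99 = 251 bits.
Saving = 297 − 251 = 46 bits.

46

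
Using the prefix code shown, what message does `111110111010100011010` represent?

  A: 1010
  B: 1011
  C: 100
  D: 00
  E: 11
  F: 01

Read left to right; each codeword is recognised as soon as it completes (prefix code):
  11→E | 11→E | 1011→B | 1010→A | 100→C | 01→F | 1010→A
Decoded message: EEBACFA

EEBACFA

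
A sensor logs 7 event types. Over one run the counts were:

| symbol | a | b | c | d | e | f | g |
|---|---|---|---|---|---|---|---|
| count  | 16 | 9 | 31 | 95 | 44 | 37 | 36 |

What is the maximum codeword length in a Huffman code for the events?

4

Merge the two lowest-weight nodes at each step:
b(9) + a(16) → 25
25 + c(31) → 56
g(36) + f(37) → 73
e(44) + 56 → 100
73 + d(95) → 168
100 + 168 → 268
The rarest symbols sit at the bottom; the longest codeword is 4 bits.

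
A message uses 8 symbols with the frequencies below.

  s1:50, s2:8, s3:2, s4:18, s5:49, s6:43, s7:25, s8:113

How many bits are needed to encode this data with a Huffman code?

789

Merge the two smallest weights repeatedly:
merge s3(2) and s2(8): 10
merge 10 and s4(18): 28
merge s7(25) and 28: 53
merge s6(43) and s5(49): 92
merge s1(50) and 53: 103
merge 92 and 103: 195
merge s8(113) and 195: 308
The encoded length is the sum of every internal node's weight: 10 + 28 + 53 + 92 + 103 + 195 + 308 = 789 bits.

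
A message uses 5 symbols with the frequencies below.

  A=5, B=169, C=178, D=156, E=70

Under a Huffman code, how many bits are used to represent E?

Huffman merges, smallest pair first:
combine A(5), E(70) → 75
combine 75, D(156) → 231
combine B(169), C(178) → 347
combine 231, 347 → 578
E's leaf is at depth 3, giving a 3-bit codeword.

3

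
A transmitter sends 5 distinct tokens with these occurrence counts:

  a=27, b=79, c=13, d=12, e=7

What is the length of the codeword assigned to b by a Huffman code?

Build the tree from the bottom:
e(7) + d(12) → 19
c(13) + 19 → 32
a(27) + 32 → 59
59 + b(79) → 138
b is merged only at the final step, so code length = 1.

1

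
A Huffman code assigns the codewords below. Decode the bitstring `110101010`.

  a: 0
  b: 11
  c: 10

baccc

Read left to right; each codeword is recognised as soon as it completes (prefix code):
  11→b | 0→a | 10→c | 10→c | 10→c
Decoded message: baccc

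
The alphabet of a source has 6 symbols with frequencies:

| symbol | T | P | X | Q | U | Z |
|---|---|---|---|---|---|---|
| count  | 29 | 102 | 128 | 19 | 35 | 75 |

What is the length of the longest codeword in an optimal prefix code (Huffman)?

4

Merge the two lowest-weight nodes at each step:
combine Q(19), T(29) → 48
combine U(35), 48 → 83
combine Z(75), 83 → 158
combine P(102), X(128) → 230
combine 158, 230 → 388
The rarest symbols sit at the bottom; the longest codeword is 4 bits.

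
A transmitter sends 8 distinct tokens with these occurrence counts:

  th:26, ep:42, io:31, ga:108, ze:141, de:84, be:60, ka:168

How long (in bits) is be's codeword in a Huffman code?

3

Repeatedly merge the two smallest:
th(26) + io(31) → 57
ep(42) + 57 → 99
be(60) + de(84) → 144
99 + ga(108) → 207
ze(141) + 144 → 285
ka(168) + 207 → 375
285 + 375 → 660
be's leaf is at depth 3, giving a 3-bit codeword.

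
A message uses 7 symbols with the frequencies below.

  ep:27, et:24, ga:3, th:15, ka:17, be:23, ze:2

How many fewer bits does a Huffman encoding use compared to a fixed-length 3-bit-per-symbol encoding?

49

Fixed-length: 3 bits × 111 symbols = 333 bits.
Huffman merges:
combine ze(2), ga(3) → 5
combine 5, th(15) → 20
combine ka(17), 20 → 37
combine be(23), et(24) → 47
combine ep(27), 37 → 64
combine 47, 64 → 111
Huffman total = 5 + 20 + 37 + 47 + 64 + 111 = 284 bits.
Saving = 333 − 284 = 49 bits.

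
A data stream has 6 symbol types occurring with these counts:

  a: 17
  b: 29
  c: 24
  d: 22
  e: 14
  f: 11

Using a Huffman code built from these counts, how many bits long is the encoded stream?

Build the Huffman tree bottom-up:
combine f(11), e(14) → 25
combine a(17), d(22) → 39
combine c(24), 25 → 49
combine b(29), 39 → 68
combine 49, 68 → 117
The encoded length is the sum of every internal node's weight: 25 + 39 + 49 + 68 + 117 = 298 bits.

298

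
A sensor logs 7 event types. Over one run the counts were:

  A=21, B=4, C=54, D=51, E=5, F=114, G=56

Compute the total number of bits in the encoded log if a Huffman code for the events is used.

726

Greedily combine the two least-frequent nodes:
B(4) + E(5) → 9
9 + A(21) → 30
30 + D(51) → 81
C(54) + G(56) → 110
81 + 110 → 191
F(114) + 191 → 305
Total encoded bits = sum of merged weights = 9 + 30 + 81 + 110 + 191 + 305 = 726.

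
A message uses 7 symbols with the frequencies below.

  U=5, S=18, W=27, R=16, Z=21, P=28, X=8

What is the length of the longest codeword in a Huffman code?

4

Merge the two lowest-weight nodes at each step:
U(5) + X(8) → 13
13 + R(16) → 29
S(18) + Z(21) → 39
W(27) + P(28) → 55
29 + 39 → 68
55 + 68 → 123
The rarest symbols sit at the bottom; the longest codeword is 4 bits.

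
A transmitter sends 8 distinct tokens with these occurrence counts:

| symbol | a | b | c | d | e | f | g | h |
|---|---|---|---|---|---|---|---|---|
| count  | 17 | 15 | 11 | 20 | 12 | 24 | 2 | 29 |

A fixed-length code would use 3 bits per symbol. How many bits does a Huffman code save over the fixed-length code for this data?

Fixed-length: 3 bits × 130 symbols = 390 bits.
Huffman merges:
combine g(2), c(11) → 13
combine e(12), 13 → 25
combine b(15), a(17) → 32
combine d(20), f(24) → 44
combine 25, h(29) → 54
combine 32, 44 → 76
combine 54, 76 → 130
Huffman total = 13 + 25 + 32 + 44 + 54 + 76 + 130 = 374 bits.
Saving = 390 − 374 = 16 bits.

16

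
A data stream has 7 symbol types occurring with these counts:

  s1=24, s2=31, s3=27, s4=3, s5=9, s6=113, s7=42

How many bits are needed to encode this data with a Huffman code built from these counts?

569

Build the Huffman tree bottom-up:
merge s4(3) and s5(9): 12
merge 12 and s1(24): 36
merge s3(27) and s2(31): 58
merge 36 and s7(42): 78
merge 58 and 78: 136
merge s6(113) and 136: 249
Each symbol's bit-cost is frequency × depth; summing gives 569 bits (equivalently 12 + 36 + 58 + 78 + 136 + 249).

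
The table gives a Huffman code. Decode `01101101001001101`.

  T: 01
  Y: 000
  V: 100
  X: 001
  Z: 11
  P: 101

Read left to right; each codeword is recognised as soon as it completes (prefix code):
  01→T | 101→P | 101→P | 001→X | 001→X | 101→P
Decoded message: TPPXXP

TPPXXP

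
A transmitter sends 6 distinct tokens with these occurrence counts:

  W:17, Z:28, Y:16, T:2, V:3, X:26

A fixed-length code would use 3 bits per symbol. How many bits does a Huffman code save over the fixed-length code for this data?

66

Fixed-length: 3 bits × 92 symbols = 276 bits.
Huffman merges:
T(2) + V(3) → 5
5 + Y(16) → 21
W(17) + 21 → 38
X(26) + Z(28) → 54
38 + 54 → 92
Huffman total = 5 + 21 + 38 + 54 + 92 = 210 bits.
Saving = 276 − 210 = 66 bits.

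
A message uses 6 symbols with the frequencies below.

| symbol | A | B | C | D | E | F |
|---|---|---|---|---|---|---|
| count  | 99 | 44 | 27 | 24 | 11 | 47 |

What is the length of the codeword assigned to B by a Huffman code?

3

Repeatedly merge the two smallest:
merge E(11) and D(24): 35
merge C(27) and 35: 62
merge B(44) and F(47): 91
merge 62 and 91: 153
merge A(99) and 153: 252
B's leaf is at depth 3, giving a 3-bit codeword.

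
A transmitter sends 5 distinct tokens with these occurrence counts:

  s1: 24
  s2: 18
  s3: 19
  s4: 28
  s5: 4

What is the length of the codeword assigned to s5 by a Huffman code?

Repeatedly merge the two smallest:
s5(4) + s2(18) → 22
s3(19) + 22 → 41
s1(24) + s4(28) → 52
41 + 52 → 93
s5 sits 3 levels below the root, so its codeword is 3 bits.

3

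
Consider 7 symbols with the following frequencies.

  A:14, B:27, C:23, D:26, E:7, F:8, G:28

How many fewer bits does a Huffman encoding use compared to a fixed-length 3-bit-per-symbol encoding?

40

Fixed-length: 3 bits × 133 symbols = 399 bits.
Huffman merges:
merge E(7) and F(8): 15
merge A(14) and 15: 29
merge C(23) and D(26): 49
merge B(27) and G(28): 55
merge 29 and 49: 78
merge 55 and 78: 133
Huffman total = 15 + 29 + 49 + 55 + 78 + 133 = 359 bits.
Saving = 399 − 359 = 40 bits.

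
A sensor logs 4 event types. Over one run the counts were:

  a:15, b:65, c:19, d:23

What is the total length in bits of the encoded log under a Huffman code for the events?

213

Build the Huffman tree bottom-up:
combine a(15), c(19) → 34
combine d(23), 34 → 57
combine 57, b(65) → 122
Total encoded bits = sum of merged weights = 34 + 57 + 122 = 213.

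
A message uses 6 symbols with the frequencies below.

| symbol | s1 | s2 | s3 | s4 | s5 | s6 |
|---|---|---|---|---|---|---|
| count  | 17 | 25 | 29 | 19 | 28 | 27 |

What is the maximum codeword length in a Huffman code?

3

Merge the two lowest-weight nodes at each step:
merge s1(17) and s4(19): 36
merge s2(25) and s6(27): 52
merge s5(28) and s3(29): 57
merge 36 and 52: 88
merge 57 and 88: 145
The first pair merged (s1, s4) ends up deepest, at depth 3.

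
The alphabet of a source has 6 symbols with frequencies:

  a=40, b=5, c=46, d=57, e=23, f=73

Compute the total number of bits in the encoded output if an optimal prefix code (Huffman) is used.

Greedily combine the two least-frequent nodes:
b(5) + e(23) → 28
28 + a(40) → 68
c(46) + d(57) → 103
68 + f(73) → 141
103 + 141 → 244
Each symbol's bit-cost is frequency × depth; summing gives 584 bits (equivalently 28 + 68 + 103 + 141 + 244).

584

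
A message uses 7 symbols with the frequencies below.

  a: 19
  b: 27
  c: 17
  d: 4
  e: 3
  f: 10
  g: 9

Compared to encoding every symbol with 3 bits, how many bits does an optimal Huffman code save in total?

Fixed-length: 3 bits × 89 symbols = 267 bits.
Huffman merges:
e(3) + d(4) → 7
7 + g(9) → 16
f(10) + 16 → 26
c(17) + a(19) → 36
26 + b(27) → 53
36 + 53 → 89
Huffman total = 7 + 16 + 26 + 36 + 53 + 89 = 227 bits.
Saving = 267 − 227 = 40 bits.

40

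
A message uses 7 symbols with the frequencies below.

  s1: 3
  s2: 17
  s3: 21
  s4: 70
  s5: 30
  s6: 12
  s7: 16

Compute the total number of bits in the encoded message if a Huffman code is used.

413

Greedily combine the two least-frequent nodes:
combine s1(3), s6(12) → 15
combine 15, s7(16) → 31
combine s2(17), s3(21) → 38
combine s5(30), 31 → 61
combine 38, 61 → 99
combine s4(70), 99 → 169
Each symbol's bit-cost is frequency × depth; summing gives 413 bits (equivalently 15 + 31 + 38 + 61 + 99 + 169).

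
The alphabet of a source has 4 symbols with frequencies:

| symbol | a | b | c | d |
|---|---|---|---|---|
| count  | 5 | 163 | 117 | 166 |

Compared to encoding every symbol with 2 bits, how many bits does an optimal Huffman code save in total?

Fixed-length: 2 bits × 451 symbols = 902 bits.
Huffman merges:
merge a(5) and c(117): 122
merge 122 and b(163): 285
merge d(166) and 285: 451
Huffman total = 122 + 285 + 451 = 858 bits.
Saving = 902 − 858 = 44 bits.

44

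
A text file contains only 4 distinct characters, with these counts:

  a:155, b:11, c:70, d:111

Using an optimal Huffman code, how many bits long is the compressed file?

Merge the two smallest weights repeatedly:
combine b(11), c(70) → 81
combine 81, d(111) → 192
combine a(155), 192 → 347
Each symbol's bit-cost is frequency × depth; summing gives 620 bits (equivalently 81 + 192 + 347).

620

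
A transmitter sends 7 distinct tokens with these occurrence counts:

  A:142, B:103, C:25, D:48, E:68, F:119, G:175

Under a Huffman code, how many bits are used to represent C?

Repeatedly merge the two smallest:
combine C(25), D(48) → 73
combine E(68), 73 → 141
combine B(103), F(119) → 222
combine 141, A(142) → 283
combine G(175), 222 → 397
combine 283, 397 → 680
C's leaf is at depth 4, giving a 4-bit codeword.

4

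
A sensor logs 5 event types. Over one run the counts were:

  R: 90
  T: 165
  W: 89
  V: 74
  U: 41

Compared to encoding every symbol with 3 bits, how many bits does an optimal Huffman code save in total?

344

Fixed-length: 3 bits × 459 symbols = 1377 bits.
Huffman merges:
merge U(41) and V(74): 115
merge W(89) and R(90): 179
merge 115 and T(165): 280
merge 179 and 280: 459
Huffman total = 115 + 179 + 280 + 459 = 1033 bits.
Saving = 1377 − 1033 = 344 bits.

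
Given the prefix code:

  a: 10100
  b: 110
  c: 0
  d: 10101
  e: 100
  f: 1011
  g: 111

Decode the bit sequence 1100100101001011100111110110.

bceafegbb

Read left to right; each codeword is recognised as soon as it completes (prefix code):
  110→b | 0→c | 100→e | 10100→a | 1011→f | 100→e | 111→g | 110→b | 110→b
Decoded message: bceafegbb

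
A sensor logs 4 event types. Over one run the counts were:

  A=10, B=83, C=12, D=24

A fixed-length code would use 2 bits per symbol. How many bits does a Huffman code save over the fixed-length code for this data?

Fixed-length: 2 bits × 129 symbols = 258 bits.
Huffman merges:
A(10) + C(12) → 22
22 + D(24) → 46
46 + B(83) → 129
Huffman total = 22 + 46 + 129 = 197 bits.
Saving = 258 − 197 = 61 bits.

61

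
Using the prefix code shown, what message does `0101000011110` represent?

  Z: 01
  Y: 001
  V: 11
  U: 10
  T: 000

Read left to right; each codeword is recognised as soon as it completes (prefix code):
  01→Z | 01→Z | 000→T | 01→Z | 11→V | 10→U
Decoded message: ZZTZVU

ZZTZVU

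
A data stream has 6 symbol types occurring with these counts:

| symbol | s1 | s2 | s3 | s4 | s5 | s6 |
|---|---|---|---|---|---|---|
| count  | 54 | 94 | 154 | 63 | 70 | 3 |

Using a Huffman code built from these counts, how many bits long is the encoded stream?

1053

Merge the two smallest weights repeatedly:
merge s6(3) and s1(54): 57
merge 57 and s4(63): 120
merge s5(70) and s2(94): 164
merge 120 and s3(154): 274
merge 164 and 274: 438
Total encoded bits = sum of merged weights = 57 + 120 + 164 + 274 + 438 = 1053.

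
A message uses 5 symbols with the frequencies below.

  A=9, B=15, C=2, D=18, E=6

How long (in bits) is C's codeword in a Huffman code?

Build the tree from the bottom:
merge C(2) and E(6): 8
merge 8 and A(9): 17
merge B(15) and 17: 32
merge D(18) and 32: 50
The subtree containing C is merged 4 times, so code length = 4.

4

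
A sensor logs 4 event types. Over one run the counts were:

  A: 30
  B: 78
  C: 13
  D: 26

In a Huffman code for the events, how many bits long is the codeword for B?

Build the tree from the bottom:
combine C(13), D(26) → 39
combine A(30), 39 → 69
combine 69, B(78) → 147
B sits one level below the root: a 1-bit codeword.

1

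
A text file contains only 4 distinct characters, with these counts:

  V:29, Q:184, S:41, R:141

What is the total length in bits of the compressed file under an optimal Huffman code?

676

Greedily combine the two least-frequent nodes:
merge V(29) and S(41): 70
merge 70 and R(141): 211
merge Q(184) and 211: 395
Total encoded bits = sum of merged weights = 70 + 211 + 395 = 676.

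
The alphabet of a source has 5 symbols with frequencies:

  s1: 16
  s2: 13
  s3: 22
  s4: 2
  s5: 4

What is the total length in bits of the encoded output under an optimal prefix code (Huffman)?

117

Greedily combine the two least-frequent nodes:
combine s4(2), s5(4) → 6
combine 6, s2(13) → 19
combine s1(16), 19 → 35
combine s3(22), 35 → 57
Total encoded bits = sum of merged weights = 6 + 19 + 35 + 57 = 117.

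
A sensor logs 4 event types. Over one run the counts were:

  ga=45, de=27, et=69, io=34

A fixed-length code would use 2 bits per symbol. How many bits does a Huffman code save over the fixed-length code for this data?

8

Fixed-length: 2 bits × 175 symbols = 350 bits.
Huffman merges:
de(27) + io(34) → 61
ga(45) + 61 → 106
et(69) + 106 → 175
Huffman total = 61 + 106 + 175 = 342 bits.
Saving = 350 − 342 = 8 bits.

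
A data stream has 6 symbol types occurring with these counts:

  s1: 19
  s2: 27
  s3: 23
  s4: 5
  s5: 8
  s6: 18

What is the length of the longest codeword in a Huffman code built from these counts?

Merge the two lowest-weight nodes at each step:
combine s4(5), s5(8) → 13
combine 13, s6(18) → 31
combine s1(19), s3(23) → 42
combine s2(27), 31 → 58
combine 42, 58 → 100
The rarest symbols sit at the bottom; the longest codeword is 4 bits.

4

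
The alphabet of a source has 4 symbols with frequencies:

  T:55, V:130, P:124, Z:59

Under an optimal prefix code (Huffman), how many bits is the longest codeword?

Merge the two lowest-weight nodes at each step:
T(55) + Z(59) → 114
114 + P(124) → 238
V(130) + 238 → 368
The rarest symbols sit at the bottom; the longest codeword is 3 bits.

3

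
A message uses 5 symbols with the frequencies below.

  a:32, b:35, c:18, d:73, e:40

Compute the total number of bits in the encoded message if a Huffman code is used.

Build the Huffman tree bottom-up:
combine c(18), a(32) → 50
combine b(35), e(40) → 75
combine 50, d(73) → 123
combine 75, 123 → 198
Each symbol's bit-cost is frequency × depth; summing gives 446 bits (equivalently 50 + 75 + 123 + 198).

446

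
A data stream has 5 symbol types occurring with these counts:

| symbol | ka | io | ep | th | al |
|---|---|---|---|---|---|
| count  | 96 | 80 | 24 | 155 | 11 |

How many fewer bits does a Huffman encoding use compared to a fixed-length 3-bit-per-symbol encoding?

Fixed-length: 3 bits × 366 symbols = 1098 bits.
Huffman merges:
merge al(11) and ep(24): 35
merge 35 and io(80): 115
merge ka(96) and 115: 211
merge th(155) and 211: 366
Huffman total = 35 + 115 + 211 + 366 = 727 bits.
Saving = 1098 − 727 = 371 bits.

371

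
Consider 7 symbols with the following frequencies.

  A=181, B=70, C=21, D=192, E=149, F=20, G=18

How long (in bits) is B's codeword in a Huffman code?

Repeatedly merge the two smallest:
merge G(18) and F(20): 38
merge C(21) and 38: 59
merge 59 and B(70): 129
merge 129 and E(149): 278
merge A(181) and D(192): 373
merge 278 and 373: 651
B's leaf is at depth 3, giving a 3-bit codeword.

3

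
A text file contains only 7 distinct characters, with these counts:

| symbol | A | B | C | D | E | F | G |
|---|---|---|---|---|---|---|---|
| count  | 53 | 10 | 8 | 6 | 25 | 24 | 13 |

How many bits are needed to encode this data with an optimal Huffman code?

348

Greedily combine the two least-frequent nodes:
combine D(6), C(8) → 14
combine B(10), G(13) → 23
combine 14, 23 → 37
combine F(24), E(25) → 49
combine 37, 49 → 86
combine A(53), 86 → 139
Each symbol's bit-cost is frequency × depth; summing gives 348 bits (equivalently 14 + 23 + 37 + 49 + 86 + 139).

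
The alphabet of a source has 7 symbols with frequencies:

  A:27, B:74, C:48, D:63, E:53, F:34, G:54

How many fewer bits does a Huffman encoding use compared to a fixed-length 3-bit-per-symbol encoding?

Fixed-length: 3 bits × 353 symbols = 1059 bits.
Huffman merges:
A(27) + F(34) → 61
C(48) + E(53) → 101
G(54) + 61 → 115
D(63) + B(74) → 137
101 + 115 → 216
137 + 216 → 353
Huffman total = 61 + 101 + 115 + 137 + 216 + 353 = 983 bits.
Saving = 1059 − 983 = 76 bits.

76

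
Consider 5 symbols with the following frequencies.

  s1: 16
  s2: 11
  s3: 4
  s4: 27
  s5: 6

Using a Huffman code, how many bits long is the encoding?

Greedily combine the two least-frequent nodes:
s3(4) + s5(6) → 10
10 + s2(11) → 21
s1(16) + 21 → 37
s4(27) + 37 → 64
Total encoded bits = sum of merged weights = 10 + 21 + 37 + 64 = 132.

132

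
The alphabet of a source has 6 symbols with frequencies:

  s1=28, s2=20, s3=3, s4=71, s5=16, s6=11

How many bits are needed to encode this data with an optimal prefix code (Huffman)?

319

Greedily combine the two least-frequent nodes:
combine s3(3), s6(11) → 14
combine 14, s5(16) → 30
combine s2(20), s1(28) → 48
combine 30, 48 → 78
combine s4(71), 78 → 149
The encoded length is the sum of every internal node's weight: 14 + 30 + 48 + 78 + 149 = 319 bits.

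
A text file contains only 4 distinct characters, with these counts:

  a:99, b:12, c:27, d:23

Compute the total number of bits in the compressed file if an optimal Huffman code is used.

258

Build the Huffman tree bottom-up:
combine b(12), d(23) → 35
combine c(27), 35 → 62
combine 62, a(99) → 161
Each symbol's bit-cost is frequency × depth; summing gives 258 bits (equivalently 35 + 62 + 161).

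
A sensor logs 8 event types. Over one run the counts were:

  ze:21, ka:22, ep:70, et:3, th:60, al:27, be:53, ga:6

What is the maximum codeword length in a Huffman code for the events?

5

Merge the two lowest-weight nodes at each step:
combine et(3), ga(6) → 9
combine 9, ze(21) → 30
combine ka(22), al(27) → 49
combine 30, 49 → 79
combine be(53), th(60) → 113
combine ep(70), 79 → 149
combine 113, 149 → 262
The first pair merged (et, ga) ends up deepest, at depth 5.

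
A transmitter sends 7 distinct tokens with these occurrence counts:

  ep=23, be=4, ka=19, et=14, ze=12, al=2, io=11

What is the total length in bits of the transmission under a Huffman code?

219

Build the Huffman tree bottom-up:
al(2) + be(4) → 6
6 + io(11) → 17
ze(12) + et(14) → 26
17 + ka(19) → 36
ep(23) + 26 → 49
36 + 49 → 85
Total encoded bits = sum of merged weights = 6 + 17 + 26 + 36 + 49 + 85 = 219.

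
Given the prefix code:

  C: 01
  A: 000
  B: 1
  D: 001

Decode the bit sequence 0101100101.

Read left to right; each codeword is recognised as soon as it completes (prefix code):
  01→C | 01→C | 1→B | 001→D | 01→C
Decoded message: CCBDC

CCBDC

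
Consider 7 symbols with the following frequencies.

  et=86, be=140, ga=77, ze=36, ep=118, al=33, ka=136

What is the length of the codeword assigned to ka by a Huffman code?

2

Repeatedly merge the two smallest:
combine al(33), ze(36) → 69
combine 69, ga(77) → 146
combine et(86), ep(118) → 204
combine ka(136), be(140) → 276
combine 146, 204 → 350
combine 276, 350 → 626
ka's leaf is at depth 2, giving a 2-bit codeword.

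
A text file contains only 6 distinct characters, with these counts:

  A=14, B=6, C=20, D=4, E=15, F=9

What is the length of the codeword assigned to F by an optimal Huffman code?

3

Repeatedly merge the two smallest:
merge D(4) and B(6): 10
merge F(9) and 10: 19
merge A(14) and E(15): 29
merge 19 and C(20): 39
merge 29 and 39: 68
The subtree containing F is merged 3 times, so code length = 3.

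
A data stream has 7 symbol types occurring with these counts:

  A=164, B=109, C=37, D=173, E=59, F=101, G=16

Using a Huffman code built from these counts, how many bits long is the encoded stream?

1693

Build the Huffman tree bottom-up:
combine G(16), C(37) → 53
combine 53, E(59) → 112
combine F(101), B(109) → 210
combine 112, A(164) → 276
combine D(173), 210 → 383
combine 276, 383 → 659
Total encoded bits = sum of merged weights = 53 + 112 + 210 + 276 + 383 + 659 = 1693.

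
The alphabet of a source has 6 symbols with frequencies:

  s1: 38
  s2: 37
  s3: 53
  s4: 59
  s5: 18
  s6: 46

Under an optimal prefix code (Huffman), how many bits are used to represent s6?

Repeatedly merge the two smallest:
s5(18) + s2(37) → 55
s1(38) + s6(46) → 84
s3(53) + 55 → 108
s4(59) + 84 → 143
108 + 143 → 251
s6 sits 3 levels below the root, so its codeword is 3 bits.

3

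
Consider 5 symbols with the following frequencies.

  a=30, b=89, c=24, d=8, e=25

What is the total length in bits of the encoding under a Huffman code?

350

Greedily combine the two least-frequent nodes:
d(8) + c(24) → 32
e(25) + a(30) → 55
32 + 55 → 87
87 + b(89) → 176
Each symbol's bit-cost is frequency × depth; summing gives 350 bits (equivalently 32 + 55 + 87 + 176).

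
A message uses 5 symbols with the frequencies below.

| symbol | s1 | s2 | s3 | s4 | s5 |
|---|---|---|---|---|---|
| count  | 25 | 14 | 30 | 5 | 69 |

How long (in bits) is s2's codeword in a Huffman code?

4

Repeatedly merge the two smallest:
s4(5) + s2(14) → 19
19 + s1(25) → 44
s3(30) + 44 → 74
s5(69) + 74 → 143
The subtree containing s2 is merged 4 times, so code length = 4.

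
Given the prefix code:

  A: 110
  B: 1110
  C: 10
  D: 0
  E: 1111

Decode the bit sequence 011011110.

Read left to right; each codeword is recognised as soon as it completes (prefix code):
  0→D | 110→A | 1111→E | 0→D
Decoded message: DAED

DAED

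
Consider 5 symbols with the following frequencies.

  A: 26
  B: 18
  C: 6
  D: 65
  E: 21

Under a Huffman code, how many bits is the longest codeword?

Merge the two lowest-weight nodes at each step:
combine C(6), B(18) → 24
combine E(21), 24 → 45
combine A(26), 45 → 71
combine D(65), 71 → 136
The rarest symbols sit at the bottom; the longest codeword is 4 bits.

4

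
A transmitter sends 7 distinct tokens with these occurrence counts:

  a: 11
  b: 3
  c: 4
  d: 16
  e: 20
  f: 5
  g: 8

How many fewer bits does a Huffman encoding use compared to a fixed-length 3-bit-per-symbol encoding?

29

Fixed-length: 3 bits × 67 symbols = 201 bits.
Huffman merges:
combine b(3), c(4) → 7
combine f(5), 7 → 12
combine g(8), a(11) → 19
combine 12, d(16) → 28
combine 19, e(20) → 39
combine 28, 39 → 67
Huffman total = 7 + 12 + 19 + 28 + 39 + 67 = 172 bits.
Saving = 201 − 172 = 29 bits.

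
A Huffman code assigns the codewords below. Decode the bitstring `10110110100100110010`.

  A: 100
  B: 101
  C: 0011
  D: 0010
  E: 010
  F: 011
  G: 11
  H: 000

BBBDFD

Read left to right; each codeword is recognised as soon as it completes (prefix code):
  101→B | 101→B | 101→B | 0010→D | 011→F | 0010→D
Decoded message: BBBDFD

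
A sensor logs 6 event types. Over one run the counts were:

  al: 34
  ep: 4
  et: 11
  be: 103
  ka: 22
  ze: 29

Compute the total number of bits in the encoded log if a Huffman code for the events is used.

Greedily combine the two least-frequent nodes:
ep(4) + et(11) → 15
15 + ka(22) → 37
ze(29) + al(34) → 63
37 + 63 → 100
100 + be(103) → 203
The encoded length is the sum of every internal node's weight: 15 + 37 + 63 + 100 + 203 = 418 bits.

418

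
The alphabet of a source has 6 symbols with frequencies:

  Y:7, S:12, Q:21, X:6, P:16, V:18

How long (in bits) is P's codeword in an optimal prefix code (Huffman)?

Huffman merges, smallest pair first:
X(6) + Y(7) → 13
S(12) + 13 → 25
P(16) + V(18) → 34
Q(21) + 25 → 46
34 + 46 → 80
P's leaf is at depth 2, giving a 2-bit codeword.

2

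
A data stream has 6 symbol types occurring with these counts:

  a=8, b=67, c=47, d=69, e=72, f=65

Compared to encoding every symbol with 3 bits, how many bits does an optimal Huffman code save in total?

153

Fixed-length: 3 bits × 328 symbols = 984 bits.
Huffman merges:
a(8) + c(47) → 55
55 + f(65) → 120
b(67) + d(69) → 136
e(72) + 120 → 192
136 + 192 → 328
Huffman total = 55 + 120 + 136 + 192 + 328 = 831 bits.
Saving = 984 − 831 = 153 bits.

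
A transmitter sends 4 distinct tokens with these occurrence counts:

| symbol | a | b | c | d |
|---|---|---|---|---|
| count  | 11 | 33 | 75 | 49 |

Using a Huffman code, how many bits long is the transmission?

305

Build the Huffman tree bottom-up:
merge a(11) and b(33): 44
merge 44 and d(49): 93
merge c(75) and 93: 168
Total encoded bits = sum of merged weights = 44 + 93 + 168 = 305.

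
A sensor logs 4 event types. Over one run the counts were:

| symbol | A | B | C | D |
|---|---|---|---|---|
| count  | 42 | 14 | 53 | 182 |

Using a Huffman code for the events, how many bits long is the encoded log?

456

Greedily combine the two least-frequent nodes:
combine B(14), A(42) → 56
combine C(53), 56 → 109
combine 109, D(182) → 291
Each symbol's bit-cost is frequency × depth; summing gives 456 bits (equivalently 56 + 109 + 291).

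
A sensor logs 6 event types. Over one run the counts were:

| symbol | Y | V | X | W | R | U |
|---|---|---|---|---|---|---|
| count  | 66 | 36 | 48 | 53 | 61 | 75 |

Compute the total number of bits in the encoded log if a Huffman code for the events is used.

876

Greedily combine the two least-frequent nodes:
merge V(36) and X(48): 84
merge W(53) and R(61): 114
merge Y(66) and U(75): 141
merge 84 and 114: 198
merge 141 and 198: 339
Total encoded bits = sum of merged weights = 84 + 114 + 141 + 198 + 339 = 876.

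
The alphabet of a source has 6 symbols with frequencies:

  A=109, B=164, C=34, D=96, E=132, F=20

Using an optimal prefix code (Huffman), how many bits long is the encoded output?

Build the Huffman tree bottom-up:
combine F(20), C(34) → 54
combine 54, D(96) → 150
combine A(109), E(132) → 241
combine 150, B(164) → 314
combine 241, 314 → 555
Each symbol's bit-cost is frequency × depth; summing gives 1314 bits (equivalently 54 + 150 + 241 + 314 + 555).

1314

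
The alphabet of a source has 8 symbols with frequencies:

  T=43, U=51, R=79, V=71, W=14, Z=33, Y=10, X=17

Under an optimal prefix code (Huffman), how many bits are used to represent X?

4

Build the tree from the bottom:
Y(10) + W(14) → 24
X(17) + 24 → 41
Z(33) + 41 → 74
T(43) + U(51) → 94
V(71) + 74 → 145
R(79) + 94 → 173
145 + 173 → 318
The subtree containing X is merged 4 times, so code length = 4.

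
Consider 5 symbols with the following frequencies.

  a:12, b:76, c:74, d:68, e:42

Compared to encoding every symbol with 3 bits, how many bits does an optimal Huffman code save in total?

218

Fixed-length: 3 bits × 272 symbols = 816 bits.
Huffman merges:
merge a(12) and e(42): 54
merge 54 and d(68): 122
merge c(74) and b(76): 150
merge 122 and 150: 272
Huffman total = 54 + 122 + 150 + 272 = 598 bits.
Saving = 816 − 598 = 218 bits.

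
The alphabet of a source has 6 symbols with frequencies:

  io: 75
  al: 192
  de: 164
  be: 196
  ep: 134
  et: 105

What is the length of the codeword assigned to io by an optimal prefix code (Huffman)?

3

Huffman merges, smallest pair first:
combine io(75), et(105) → 180
combine ep(134), de(164) → 298
combine 180, al(192) → 372
combine be(196), 298 → 494
combine 372, 494 → 866
The subtree containing io is merged 3 times, so code length = 3.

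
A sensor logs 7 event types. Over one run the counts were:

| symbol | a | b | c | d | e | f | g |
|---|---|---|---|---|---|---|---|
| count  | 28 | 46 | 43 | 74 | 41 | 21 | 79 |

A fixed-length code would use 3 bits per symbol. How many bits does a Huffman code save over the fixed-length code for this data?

104

Fixed-length: 3 bits × 332 symbols = 996 bits.
Huffman merges:
combine f(21), a(28) → 49
combine e(41), c(43) → 84
combine b(46), 49 → 95
combine d(74), g(79) → 153
combine 84, 95 → 179
combine 153, 179 → 332
Huffman total = 49 + 84 + 95 + 153 + 179 + 332 = 892 bits.
Saving = 996 − 892 = 104 bits.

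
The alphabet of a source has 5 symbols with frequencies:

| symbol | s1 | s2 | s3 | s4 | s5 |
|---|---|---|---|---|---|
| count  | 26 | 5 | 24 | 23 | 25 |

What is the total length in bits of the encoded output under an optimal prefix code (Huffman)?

Build the Huffman tree bottom-up:
combine s2(5), s4(23) → 28
combine s3(24), s5(25) → 49
combine s1(26), 28 → 54
combine 49, 54 → 103
Each symbol's bit-cost is frequency × depth; summing gives 234 bits (equivalently 28 + 49 + 54 + 103).

234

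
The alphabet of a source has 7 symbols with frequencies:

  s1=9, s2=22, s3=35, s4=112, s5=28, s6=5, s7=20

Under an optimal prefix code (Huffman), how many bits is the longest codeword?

5

Merge the two lowest-weight nodes at each step:
s6(5) + s1(9) → 14
14 + s7(20) → 34
s2(22) + s5(28) → 50
34 + s3(35) → 69
50 + 69 → 119
s4(112) + 119 → 231
The rarest symbols sit at the bottom; the longest codeword is 5 bits.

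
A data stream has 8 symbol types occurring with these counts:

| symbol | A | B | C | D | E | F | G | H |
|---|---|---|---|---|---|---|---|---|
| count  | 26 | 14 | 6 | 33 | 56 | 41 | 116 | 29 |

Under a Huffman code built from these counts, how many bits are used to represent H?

3

Build the tree from the bottom:
C(6) + B(14) → 20
20 + A(26) → 46
H(29) + D(33) → 62
F(41) + 46 → 87
E(56) + 62 → 118
87 + G(116) → 203
118 + 203 → 321
The subtree containing H is merged 3 times, so code length = 3.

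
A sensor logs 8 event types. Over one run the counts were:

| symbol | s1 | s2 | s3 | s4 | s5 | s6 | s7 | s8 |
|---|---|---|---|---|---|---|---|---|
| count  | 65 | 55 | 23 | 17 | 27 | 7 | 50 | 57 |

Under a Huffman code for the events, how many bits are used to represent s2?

Repeatedly merge the two smallest:
combine s6(7), s4(17) → 24
combine s3(23), 24 → 47
combine s5(27), 47 → 74
combine s7(50), s2(55) → 105
combine s8(57), s1(65) → 122
combine 74, 105 → 179
combine 122, 179 → 301
s2 sits 3 levels below the root, so its codeword is 3 bits.

3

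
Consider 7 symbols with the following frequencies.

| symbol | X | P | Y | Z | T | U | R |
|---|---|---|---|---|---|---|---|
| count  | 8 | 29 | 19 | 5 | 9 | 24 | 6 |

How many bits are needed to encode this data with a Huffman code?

256

Greedily combine the two least-frequent nodes:
merge Z(5) and R(6): 11
merge X(8) and T(9): 17
merge 11 and 17: 28
merge Y(19) and U(24): 43
merge 28 and P(29): 57
merge 43 and 57: 100
Total encoded bits = sum of merged weights = 11 + 17 + 28 + 43 + 57 + 100 = 256.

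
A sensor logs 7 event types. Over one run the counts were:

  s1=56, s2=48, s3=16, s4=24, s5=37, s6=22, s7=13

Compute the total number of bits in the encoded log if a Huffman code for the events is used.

573

Merge the two smallest weights repeatedly:
combine s7(13), s3(16) → 29
combine s6(22), s4(24) → 46
combine 29, s5(37) → 66
combine 46, s2(48) → 94
combine s1(56), 66 → 122
combine 94, 122 → 216
Total encoded bits = sum of merged weights = 29 + 46 + 66 + 94 + 122 + 216 = 573.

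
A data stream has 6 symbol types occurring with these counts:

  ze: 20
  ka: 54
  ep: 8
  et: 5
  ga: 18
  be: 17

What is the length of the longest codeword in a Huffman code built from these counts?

4

Merge the two lowest-weight nodes at each step:
merge et(5) and ep(8): 13
merge 13 and be(17): 30
merge ga(18) and ze(20): 38
merge 30 and 38: 68
merge ka(54) and 68: 122
Maximum depth reached is 4.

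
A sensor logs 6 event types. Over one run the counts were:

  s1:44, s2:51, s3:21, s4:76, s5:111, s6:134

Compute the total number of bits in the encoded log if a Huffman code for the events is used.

1055

Build the Huffman tree bottom-up:
merge s3(21) and s1(44): 65
merge s2(51) and 65: 116
merge s4(76) and s5(111): 187
merge 116 and s6(134): 250
merge 187 and 250: 437
Each symbol's bit-cost is frequency × depth; summing gives 1055 bits (equivalently 65 + 116 + 187 + 250 + 437).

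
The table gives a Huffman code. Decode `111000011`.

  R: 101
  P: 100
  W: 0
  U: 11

UPWWU

Read left to right; each codeword is recognised as soon as it completes (prefix code):
  11→U | 100→P | 0→W | 0→W | 11→U
Decoded message: UPWWU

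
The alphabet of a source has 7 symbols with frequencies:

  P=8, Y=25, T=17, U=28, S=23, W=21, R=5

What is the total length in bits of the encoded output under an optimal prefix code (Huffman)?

341

Greedily combine the two least-frequent nodes:
R(5) + P(8) → 13
13 + T(17) → 30
W(21) + S(23) → 44
Y(25) + U(28) → 53
30 + 44 → 74
53 + 74 → 127
The encoded length is the sum of every internal node's weight: 13 + 30 + 44 + 53 + 74 + 127 = 341 bits.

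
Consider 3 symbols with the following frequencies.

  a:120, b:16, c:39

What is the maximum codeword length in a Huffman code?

Merge the two lowest-weight nodes at each step:
b(16) + c(39) → 55
55 + a(120) → 175
Maximum depth reached is 2.

2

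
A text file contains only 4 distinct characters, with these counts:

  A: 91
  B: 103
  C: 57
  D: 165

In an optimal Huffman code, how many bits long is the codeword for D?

Build the tree from the bottom:
merge C(57) and A(91): 148
merge B(103) and 148: 251
merge D(165) and 251: 416
D sits one level below the root: a 1-bit codeword.

1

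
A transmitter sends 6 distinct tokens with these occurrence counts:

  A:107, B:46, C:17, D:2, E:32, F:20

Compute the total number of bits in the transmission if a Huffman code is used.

Build the Huffman tree bottom-up:
D(2) + C(17) → 19
19 + F(20) → 39
E(32) + 39 → 71
B(46) + 71 → 117
A(107) + 117 → 224
Total encoded bits = sum of merged weights = 19 + 39 + 71 + 117 + 224 = 470.

470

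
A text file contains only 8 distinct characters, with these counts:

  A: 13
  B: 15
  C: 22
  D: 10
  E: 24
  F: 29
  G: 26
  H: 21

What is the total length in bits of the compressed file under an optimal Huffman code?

474

Greedily combine the two least-frequent nodes:
D(10) + A(13) → 23
B(15) + H(21) → 36
C(22) + 23 → 45
E(24) + G(26) → 50
F(29) + 36 → 65
45 + 50 → 95
65 + 95 → 160
The encoded length is the sum of every internal node's weight: 23 + 36 + 45 + 50 + 65 + 95 + 160 = 474 bits.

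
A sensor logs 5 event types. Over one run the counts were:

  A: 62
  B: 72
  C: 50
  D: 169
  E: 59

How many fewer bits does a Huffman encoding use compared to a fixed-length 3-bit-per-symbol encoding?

Fixed-length: 3 bits × 412 symbols = 1236 bits.
Huffman merges:
combine C(50), E(59) → 109
combine A(62), B(72) → 134
combine 109, 134 → 243
combine D(169), 243 → 412
Huffman total = 109 + 134 + 243 + 412 = 898 bits.
Saving = 1236 − 898 = 338 bits.

338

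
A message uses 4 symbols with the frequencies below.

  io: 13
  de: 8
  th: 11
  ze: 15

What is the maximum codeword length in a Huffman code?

Merge the two lowest-weight nodes at each step:
merge de(8) and th(11): 19
merge io(13) and ze(15): 28
merge 19 and 28: 47
The first pair merged (de, th) ends up deepest, at depth 2.

2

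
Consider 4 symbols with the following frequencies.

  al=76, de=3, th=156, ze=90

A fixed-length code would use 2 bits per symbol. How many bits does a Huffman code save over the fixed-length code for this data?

Fixed-length: 2 bits × 325 symbols = 650 bits.
Huffman merges:
combine de(3), al(76) → 79
combine 79, ze(90) → 169
combine th(156), 169 → 325
Huffman total = 79 + 169 + 325 = 573 bits.
Saving = 650 − 573 = 77 bits.

77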